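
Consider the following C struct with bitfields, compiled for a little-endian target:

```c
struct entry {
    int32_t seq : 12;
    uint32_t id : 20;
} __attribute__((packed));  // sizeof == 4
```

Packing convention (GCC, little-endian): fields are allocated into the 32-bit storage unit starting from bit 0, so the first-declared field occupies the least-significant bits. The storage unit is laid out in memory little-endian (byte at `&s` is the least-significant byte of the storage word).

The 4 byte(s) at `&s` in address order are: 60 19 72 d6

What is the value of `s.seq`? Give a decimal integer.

[0]=0x60 [1]=0x19 [2]=0x72 [3]=0xd6 (little-endian) → word 0xd6721960
seq:12 @ bit 0 → (0xd6721960>>0)&0xfff = 0x960  ←
id:20 @ bit 12 → (0xd6721960>>12)&0xfffff = 0xd6721
seq signed 12b, MSB=1: 2400 - 4096 = -1696

-1696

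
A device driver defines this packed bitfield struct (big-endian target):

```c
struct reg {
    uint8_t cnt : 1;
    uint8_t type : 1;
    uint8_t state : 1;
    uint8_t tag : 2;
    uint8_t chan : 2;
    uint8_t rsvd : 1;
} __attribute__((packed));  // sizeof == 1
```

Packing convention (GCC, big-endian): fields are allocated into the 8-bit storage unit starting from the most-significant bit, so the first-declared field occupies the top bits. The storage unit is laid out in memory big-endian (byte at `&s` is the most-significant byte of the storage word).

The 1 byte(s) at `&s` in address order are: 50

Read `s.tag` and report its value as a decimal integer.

2

[0]=0x50 (big-endian) → word 0x50
cnt [7+:1] = (word>>7) & 0x1 = 0
type [6+:1] = (word>>6) & 0x1 = 1
state [5+:1] = (word>>5) & 0x1 = 0
tag [3+:2] = (word>>3) & 0x3 = 2  ←
chan [1+:2] = (word>>1) & 0x3 = 0
rsvd [0+:1] = (word>>0) & 0x1 = 0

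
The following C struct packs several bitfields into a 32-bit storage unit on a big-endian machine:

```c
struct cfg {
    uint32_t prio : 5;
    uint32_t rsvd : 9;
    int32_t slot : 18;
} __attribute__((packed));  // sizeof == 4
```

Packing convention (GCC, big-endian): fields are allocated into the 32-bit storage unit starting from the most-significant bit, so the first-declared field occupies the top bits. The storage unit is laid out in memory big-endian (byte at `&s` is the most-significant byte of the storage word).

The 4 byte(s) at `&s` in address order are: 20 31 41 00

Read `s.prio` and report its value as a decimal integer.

4

[0]=0x20 [1]=0x31 [2]=0x41 [3]=0x00 (big-endian) → word 0x20314100
prio:5 @ bit 27 → (0x20314100>>27)&0x1f = 0x4  ←
rsvd:9 @ bit 18 → (0x20314100>>18)&0x1ff = 0xc
slot:18 @ bit 0 → (0x20314100>>0)&0x3ffff = 0x14100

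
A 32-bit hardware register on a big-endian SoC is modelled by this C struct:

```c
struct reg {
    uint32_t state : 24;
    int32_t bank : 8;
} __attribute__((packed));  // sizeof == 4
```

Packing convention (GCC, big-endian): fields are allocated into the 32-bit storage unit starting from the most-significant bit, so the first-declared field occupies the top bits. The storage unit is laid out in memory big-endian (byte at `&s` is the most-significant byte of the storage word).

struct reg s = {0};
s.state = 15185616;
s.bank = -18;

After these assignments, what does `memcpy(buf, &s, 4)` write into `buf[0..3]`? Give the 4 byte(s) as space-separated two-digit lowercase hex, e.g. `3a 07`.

state (24b) val=15185616 bits=0xe7b6d0 at bit 8: 0xe7b6d000
bank (8b) val=-18 bits=0xee at bit 0: 0xe7b6d0ee
word = 0xe7b6d0ee → big-endian bytes:
  [0]=0xe7  [1]=0xb6  [2]=0xd0  [3]=0xee

e7 b6 d0 ee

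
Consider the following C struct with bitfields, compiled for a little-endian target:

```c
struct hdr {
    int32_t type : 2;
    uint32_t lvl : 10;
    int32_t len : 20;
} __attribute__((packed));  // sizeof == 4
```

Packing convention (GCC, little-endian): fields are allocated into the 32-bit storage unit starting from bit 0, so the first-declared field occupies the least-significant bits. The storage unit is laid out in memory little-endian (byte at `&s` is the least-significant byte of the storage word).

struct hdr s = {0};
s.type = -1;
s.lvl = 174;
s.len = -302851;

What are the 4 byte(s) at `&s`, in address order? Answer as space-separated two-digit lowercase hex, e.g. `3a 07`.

type:2 = -1 → 0x3 << 0 → word 0x00000003
lvl:10 = 174 → 0xae << 2 → word 0x000002bb
len:20 = -302851 → 0xb60fd << 12 → word 0xb60fd2bb
word = 0xb60fd2bb → little-endian bytes:
  [0]=0xbb  [1]=0xd2  [2]=0x0f  [3]=0xb6

bb d2 0f b6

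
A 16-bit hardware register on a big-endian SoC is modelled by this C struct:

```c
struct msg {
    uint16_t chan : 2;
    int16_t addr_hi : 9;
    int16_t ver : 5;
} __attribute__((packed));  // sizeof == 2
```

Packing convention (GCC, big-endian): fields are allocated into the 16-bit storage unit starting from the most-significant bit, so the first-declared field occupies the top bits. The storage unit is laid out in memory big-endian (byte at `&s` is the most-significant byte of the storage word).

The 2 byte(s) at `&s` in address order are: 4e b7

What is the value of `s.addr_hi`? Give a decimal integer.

117

[0]=0x4e [1]=0xb7 (big-endian) → word 0x4eb7
chan:2 @ bit 14 → (0x4eb7>>14)&0x3 = 0x1
addr_hi:9 @ bit 5 → (0x4eb7>>5)&0x1ff = 0x75  ←
ver:5 @ bit 0 → (0x4eb7>>0)&0x1f = 0x17
addr_hi signed 9b, MSB=0: value = 117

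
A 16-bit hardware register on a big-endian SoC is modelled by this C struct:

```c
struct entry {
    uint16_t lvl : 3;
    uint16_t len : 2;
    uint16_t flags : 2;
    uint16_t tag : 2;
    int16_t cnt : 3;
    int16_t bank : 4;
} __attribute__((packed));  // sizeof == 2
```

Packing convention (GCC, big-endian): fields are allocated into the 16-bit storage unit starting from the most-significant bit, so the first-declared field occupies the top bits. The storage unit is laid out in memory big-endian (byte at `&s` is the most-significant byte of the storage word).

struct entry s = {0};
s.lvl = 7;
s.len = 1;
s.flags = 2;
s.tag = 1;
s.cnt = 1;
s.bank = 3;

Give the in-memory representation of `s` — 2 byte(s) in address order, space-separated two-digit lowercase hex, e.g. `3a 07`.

lvl:3 = 7 → 0x7 << 13 → word 0xe000
len:2 = 1 → 0x1 << 11 → word 0xe800
flags:2 = 2 → 0x2 << 9 → word 0xec00
tag:2 = 1 → 0x1 << 7 → word 0xec80
cnt:3 = 1 → 0x1 << 4 → word 0xec90
bank:4 = 3 → 0x3 << 0 → word 0xec93
word = 0xec93 → big-endian bytes:
  [0]=0xec  [1]=0x93

ec 93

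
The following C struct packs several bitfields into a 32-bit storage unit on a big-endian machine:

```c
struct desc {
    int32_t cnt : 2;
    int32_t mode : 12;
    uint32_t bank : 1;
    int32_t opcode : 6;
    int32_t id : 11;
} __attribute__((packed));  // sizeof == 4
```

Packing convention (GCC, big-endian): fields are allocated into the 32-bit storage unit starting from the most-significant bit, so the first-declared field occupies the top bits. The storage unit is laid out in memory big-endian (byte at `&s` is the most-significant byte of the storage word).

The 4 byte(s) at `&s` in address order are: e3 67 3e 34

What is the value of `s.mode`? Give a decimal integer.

-1831

[0]=0xe3 [1]=0x67 [2]=0x3e [3]=0x34 (big-endian) → word 0xe3673e34
cnt [30+:2] = (word>>30) & 0x3 = 3
mode [18+:12] = (word>>18) & 0xfff = 2265  ←
bank [17+:1] = (word>>17) & 0x1 = 1
opcode [11+:6] = (word>>11) & 0x3f = 39
id [0+:11] = (word>>0) & 0x7ff = 1588
mode signed 12b, MSB=1: 2265 - 4096 = -1831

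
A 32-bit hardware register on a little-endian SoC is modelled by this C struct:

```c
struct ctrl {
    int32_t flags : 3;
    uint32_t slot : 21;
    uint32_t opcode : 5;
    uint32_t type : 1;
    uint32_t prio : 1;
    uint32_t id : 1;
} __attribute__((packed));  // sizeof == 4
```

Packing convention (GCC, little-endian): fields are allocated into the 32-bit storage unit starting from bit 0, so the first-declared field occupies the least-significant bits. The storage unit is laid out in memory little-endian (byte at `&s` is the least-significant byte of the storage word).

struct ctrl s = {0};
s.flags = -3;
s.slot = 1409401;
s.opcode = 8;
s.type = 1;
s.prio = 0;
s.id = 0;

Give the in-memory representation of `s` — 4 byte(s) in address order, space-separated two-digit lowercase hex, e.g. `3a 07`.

flags (3b) val=-3 bits=0x5 at bit 0: 0x00000005
slot (21b) val=1409401 bits=0x158179 at bit 3: 0x00ac0bcd
opcode (5b) val=8 bits=0x8 at bit 24: 0x08ac0bcd
type (1b) val=1 bits=0x1 at bit 29: 0x28ac0bcd
prio (1b) val=0 bits=0x0 at bit 30: 0x28ac0bcd
id (1b) val=0 bits=0x0 at bit 31: 0x28ac0bcd
word = 0x28ac0bcd → little-endian bytes:
  [0]=0xcd  [1]=0x0b  [2]=0xac  [3]=0x28

cd 0b ac 28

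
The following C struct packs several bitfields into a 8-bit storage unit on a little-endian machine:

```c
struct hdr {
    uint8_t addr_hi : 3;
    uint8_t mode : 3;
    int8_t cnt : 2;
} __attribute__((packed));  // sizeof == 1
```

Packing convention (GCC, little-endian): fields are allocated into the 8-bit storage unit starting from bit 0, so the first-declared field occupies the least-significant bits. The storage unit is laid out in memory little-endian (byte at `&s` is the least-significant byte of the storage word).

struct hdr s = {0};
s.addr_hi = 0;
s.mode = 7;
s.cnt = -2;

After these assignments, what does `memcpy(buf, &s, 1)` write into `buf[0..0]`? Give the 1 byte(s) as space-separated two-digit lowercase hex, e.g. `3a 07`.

addr_hi:3 = 0 → 0x0 << 0 → word 0x00
mode:3 = 7 → 0x7 << 3 → word 0x38
cnt:2 = -2 → 0x2 << 6 → word 0xb8
word = 0xb8 → little-endian bytes:
  [0]=0xb8

b8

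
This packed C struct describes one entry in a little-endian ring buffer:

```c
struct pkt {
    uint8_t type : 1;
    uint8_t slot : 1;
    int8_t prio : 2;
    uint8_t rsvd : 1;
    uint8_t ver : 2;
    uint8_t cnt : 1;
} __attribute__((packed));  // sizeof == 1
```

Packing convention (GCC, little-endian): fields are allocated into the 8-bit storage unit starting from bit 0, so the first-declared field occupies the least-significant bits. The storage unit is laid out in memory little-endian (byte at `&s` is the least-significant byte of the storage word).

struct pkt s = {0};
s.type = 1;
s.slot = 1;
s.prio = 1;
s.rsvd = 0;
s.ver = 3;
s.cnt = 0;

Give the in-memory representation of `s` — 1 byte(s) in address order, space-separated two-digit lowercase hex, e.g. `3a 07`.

67

type:1 = 1 → 0x1 << 0 → word 0x01
slot:1 = 1 → 0x1 << 1 → word 0x03
prio:2 = 1 → 0x1 << 2 → word 0x07
rsvd:1 = 0 → 0x0 << 4 → word 0x07
ver:2 = 3 → 0x3 << 5 → word 0x67
cnt:1 = 0 → 0x0 << 7 → word 0x67
word = 0x67 → little-endian bytes:
  [0]=0x67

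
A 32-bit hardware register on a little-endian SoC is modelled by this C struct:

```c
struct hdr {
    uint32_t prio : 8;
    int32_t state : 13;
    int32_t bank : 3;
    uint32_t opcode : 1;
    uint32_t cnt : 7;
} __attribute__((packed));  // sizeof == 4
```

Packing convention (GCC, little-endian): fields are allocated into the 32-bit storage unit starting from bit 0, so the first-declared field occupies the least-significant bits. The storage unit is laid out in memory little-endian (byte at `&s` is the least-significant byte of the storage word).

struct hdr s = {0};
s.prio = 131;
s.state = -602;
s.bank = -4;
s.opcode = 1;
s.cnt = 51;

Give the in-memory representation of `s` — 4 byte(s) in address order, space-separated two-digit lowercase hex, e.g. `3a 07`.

prio (8b) val=131 bits=0x83 at bit 0: 0x00000083
state (13b) val=-602 bits=0x1da6 at bit 8: 0x001da683
bank (3b) val=-4 bits=0x4 at bit 21: 0x009da683
opcode (1b) val=1 bits=0x1 at bit 24: 0x019da683
cnt (7b) val=51 bits=0x33 at bit 25: 0x679da683
word = 0x679da683 → little-endian bytes:
  [0]=0x83  [1]=0xa6  [2]=0x9d  [3]=0x67

83 a6 9d 67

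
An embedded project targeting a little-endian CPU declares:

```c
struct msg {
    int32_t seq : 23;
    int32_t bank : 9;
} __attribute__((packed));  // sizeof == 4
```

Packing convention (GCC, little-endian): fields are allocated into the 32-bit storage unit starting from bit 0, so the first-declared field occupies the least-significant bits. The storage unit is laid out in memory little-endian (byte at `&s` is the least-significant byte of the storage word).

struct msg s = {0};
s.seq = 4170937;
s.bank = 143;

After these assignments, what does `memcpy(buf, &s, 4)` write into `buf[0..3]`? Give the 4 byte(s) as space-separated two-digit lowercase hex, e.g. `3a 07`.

seq (23b) val=4170937 bits=0x3fa4b9 at bit 0: 0x003fa4b9
bank (9b) val=143 bits=0x8f at bit 23: 0x47bfa4b9
word = 0x47bfa4b9 → little-endian bytes:
  [0]=0xb9  [1]=0xa4  [2]=0xbf  [3]=0x47

b9 a4 bf 47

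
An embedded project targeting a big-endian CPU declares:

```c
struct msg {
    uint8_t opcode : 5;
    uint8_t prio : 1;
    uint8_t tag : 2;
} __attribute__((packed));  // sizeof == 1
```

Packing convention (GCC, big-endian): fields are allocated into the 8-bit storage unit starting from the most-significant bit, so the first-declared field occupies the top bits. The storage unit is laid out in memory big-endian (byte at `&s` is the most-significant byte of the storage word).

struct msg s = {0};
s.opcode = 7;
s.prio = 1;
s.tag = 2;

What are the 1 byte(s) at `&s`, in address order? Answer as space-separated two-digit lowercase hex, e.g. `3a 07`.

opcode:5 = 7 → 0x7 << 3 → word 0x38
prio:1 = 1 → 0x1 << 2 → word 0x3c
tag:2 = 2 → 0x2 << 0 → word 0x3e
word = 0x3e → big-endian bytes:
  [0]=0x3e

3e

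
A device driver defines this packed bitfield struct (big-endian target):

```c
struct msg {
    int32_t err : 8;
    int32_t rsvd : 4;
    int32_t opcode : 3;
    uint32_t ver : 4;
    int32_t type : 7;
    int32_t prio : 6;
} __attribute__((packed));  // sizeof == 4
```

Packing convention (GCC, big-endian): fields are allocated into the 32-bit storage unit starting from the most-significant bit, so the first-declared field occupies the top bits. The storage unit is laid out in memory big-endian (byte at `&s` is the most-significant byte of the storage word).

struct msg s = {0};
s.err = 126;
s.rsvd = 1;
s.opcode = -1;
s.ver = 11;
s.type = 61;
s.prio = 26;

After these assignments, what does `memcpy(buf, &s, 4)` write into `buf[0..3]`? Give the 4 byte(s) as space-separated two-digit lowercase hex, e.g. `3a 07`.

7e 1f 6f 5a

err:8 = 126 → 0x7e << 24 → word 0x7e000000
rsvd:4 = 1 → 0x1 << 20 → word 0x7e100000
opcode:3 = -1 → 0x7 << 17 → word 0x7e1e0000
ver:4 = 11 → 0xb << 13 → word 0x7e1f6000
type:7 = 61 → 0x3d << 6 → word 0x7e1f6f40
prio:6 = 26 → 0x1a << 0 → word 0x7e1f6f5a
word = 0x7e1f6f5a → big-endian bytes:
  [0]=0x7e  [1]=0x1f  [2]=0x6f  [3]=0x5a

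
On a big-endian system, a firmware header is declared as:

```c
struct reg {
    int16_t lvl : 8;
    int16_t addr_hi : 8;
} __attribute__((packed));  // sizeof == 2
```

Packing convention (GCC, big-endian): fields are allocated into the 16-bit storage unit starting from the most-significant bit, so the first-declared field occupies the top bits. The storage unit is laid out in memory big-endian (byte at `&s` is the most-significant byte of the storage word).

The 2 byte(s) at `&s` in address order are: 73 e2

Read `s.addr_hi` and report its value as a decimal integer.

[0]=0x73 [1]=0xe2 (big-endian) → word 0x73e2
lvl:8 @ bit 8 → (0x73e2>>8)&0xff = 0x73
addr_hi:8 @ bit 0 → (0x73e2>>0)&0xff = 0xe2  ←
addr_hi signed 8b, MSB=1: 226 - 256 = -30

-30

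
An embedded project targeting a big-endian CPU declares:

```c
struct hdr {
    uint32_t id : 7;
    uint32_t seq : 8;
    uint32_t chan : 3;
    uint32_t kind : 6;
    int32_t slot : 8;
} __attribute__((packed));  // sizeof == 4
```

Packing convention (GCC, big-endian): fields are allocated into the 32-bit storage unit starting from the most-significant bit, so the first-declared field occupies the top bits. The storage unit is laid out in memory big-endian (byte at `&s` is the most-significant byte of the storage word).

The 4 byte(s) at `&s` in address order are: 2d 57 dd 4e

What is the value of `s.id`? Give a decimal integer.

22

[0]=0x2d [1]=0x57 [2]=0xdd [3]=0x4e (big-endian) → word 0x2d57dd4e
id:7 @ bit 25 → (0x2d57dd4e>>25)&0x7f = 0x16  ←
seq:8 @ bit 17 → (0x2d57dd4e>>17)&0xff = 0xab
chan:3 @ bit 14 → (0x2d57dd4e>>14)&0x7 = 0x7
kind:6 @ bit 8 → (0x2d57dd4e>>8)&0x3f = 0x1d
slot:8 @ bit 0 → (0x2d57dd4e>>0)&0xff = 0x4e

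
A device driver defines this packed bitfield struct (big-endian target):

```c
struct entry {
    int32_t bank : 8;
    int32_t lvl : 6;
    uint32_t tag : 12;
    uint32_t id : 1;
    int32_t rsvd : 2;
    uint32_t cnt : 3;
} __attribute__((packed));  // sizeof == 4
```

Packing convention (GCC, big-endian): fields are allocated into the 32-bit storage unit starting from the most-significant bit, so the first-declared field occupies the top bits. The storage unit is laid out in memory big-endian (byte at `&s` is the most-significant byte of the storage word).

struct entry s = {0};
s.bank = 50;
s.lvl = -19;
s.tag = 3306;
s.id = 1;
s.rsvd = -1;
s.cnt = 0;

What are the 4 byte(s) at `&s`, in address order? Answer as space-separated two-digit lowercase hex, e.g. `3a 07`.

32 b7 3a b8

bank:8 = 50 → 0x32 << 24 → word 0x32000000
lvl:6 = -19 → 0x2d << 18 → word 0x32b40000
tag:12 = 3306 → 0xcea << 6 → word 0x32b73a80
id:1 = 1 → 0x1 << 5 → word 0x32b73aa0
rsvd:2 = -1 → 0x3 << 3 → word 0x32b73ab8
cnt:3 = 0 → 0x0 << 0 → word 0x32b73ab8
word = 0x32b73ab8 → big-endian bytes:
  [0]=0x32  [1]=0xb7  [2]=0x3a  [3]=0xb8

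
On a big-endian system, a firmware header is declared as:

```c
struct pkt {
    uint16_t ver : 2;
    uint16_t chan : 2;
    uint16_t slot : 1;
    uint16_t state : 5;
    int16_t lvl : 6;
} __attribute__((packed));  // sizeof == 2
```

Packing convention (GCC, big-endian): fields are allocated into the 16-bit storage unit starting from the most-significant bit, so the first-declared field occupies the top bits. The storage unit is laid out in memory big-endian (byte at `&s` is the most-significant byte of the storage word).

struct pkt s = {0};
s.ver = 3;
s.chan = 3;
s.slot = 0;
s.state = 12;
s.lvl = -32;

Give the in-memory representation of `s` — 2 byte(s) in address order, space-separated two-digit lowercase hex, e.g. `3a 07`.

f3 20

[14+:2] ver=3 & 0x3 = 0x3; word=0xc000
[12+:2] chan=3 & 0x3 = 0x3; word=0xf000
[11+:1] slot=0 & 0x1 = 0x0; word=0xf000
[6+:5] state=12 & 0x1f = 0xc; word=0xf300
[0+:6] lvl=-32 & 0x3f = 0x20; word=0xf320
word = 0xf320 → big-endian bytes:
  [0]=0xf3  [1]=0x20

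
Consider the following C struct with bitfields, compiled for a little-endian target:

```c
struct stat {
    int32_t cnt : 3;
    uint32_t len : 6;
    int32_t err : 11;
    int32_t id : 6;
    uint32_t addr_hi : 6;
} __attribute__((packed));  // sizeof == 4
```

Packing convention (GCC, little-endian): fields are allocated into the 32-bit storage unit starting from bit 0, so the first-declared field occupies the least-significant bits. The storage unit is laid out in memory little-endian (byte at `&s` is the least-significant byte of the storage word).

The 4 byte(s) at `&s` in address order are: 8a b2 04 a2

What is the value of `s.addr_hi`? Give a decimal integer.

40

[0]=0x8a [1]=0xb2 [2]=0x04 [3]=0xa2 (little-endian) → word 0xa204b28a
cnt [0+:3] = (word>>0) & 0x7 = 2
len [3+:6] = (word>>3) & 0x3f = 17
err [9+:11] = (word>>9) & 0x7ff = 601
id [20+:6] = (word>>20) & 0x3f = 32
addr_hi [26+:6] = (word>>26) & 0x3f = 40  ←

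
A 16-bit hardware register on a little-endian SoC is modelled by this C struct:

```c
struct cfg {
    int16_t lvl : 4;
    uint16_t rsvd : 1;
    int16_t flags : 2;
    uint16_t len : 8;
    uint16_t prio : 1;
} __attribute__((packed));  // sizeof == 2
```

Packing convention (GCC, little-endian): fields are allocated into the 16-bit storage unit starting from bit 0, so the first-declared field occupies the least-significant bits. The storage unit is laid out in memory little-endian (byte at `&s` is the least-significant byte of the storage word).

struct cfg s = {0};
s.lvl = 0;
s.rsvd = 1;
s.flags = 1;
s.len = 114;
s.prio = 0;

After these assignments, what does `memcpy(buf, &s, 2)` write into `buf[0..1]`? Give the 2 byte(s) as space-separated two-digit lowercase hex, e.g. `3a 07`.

lvl (4b) val=0 bits=0x0 at bit 0: 0x0000
rsvd (1b) val=1 bits=0x1 at bit 4: 0x0010
flags (2b) val=1 bits=0x1 at bit 5: 0x0030
len (8b) val=114 bits=0x72 at bit 7: 0x3930
prio (1b) val=0 bits=0x0 at bit 15: 0x3930
word = 0x3930 → little-endian bytes:
  [0]=0x30  [1]=0x39

30 39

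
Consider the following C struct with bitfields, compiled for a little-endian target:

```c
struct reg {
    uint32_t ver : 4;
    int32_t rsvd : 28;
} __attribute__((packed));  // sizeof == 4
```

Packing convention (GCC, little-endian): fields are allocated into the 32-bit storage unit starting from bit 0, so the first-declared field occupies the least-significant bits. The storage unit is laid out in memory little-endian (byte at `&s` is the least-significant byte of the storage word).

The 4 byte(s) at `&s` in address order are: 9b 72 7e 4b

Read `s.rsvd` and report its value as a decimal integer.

[0]=0x9b [1]=0x72 [2]=0x7e [3]=0x4b (little-endian) → word 0x4b7e729b
ver [0+:4] = (word>>0) & 0xf = 11
rsvd [4+:28] = (word>>4) & 0xfffffff = 79161129  ←
rsvd signed 28b, MSB=0: value = 79161129

79161129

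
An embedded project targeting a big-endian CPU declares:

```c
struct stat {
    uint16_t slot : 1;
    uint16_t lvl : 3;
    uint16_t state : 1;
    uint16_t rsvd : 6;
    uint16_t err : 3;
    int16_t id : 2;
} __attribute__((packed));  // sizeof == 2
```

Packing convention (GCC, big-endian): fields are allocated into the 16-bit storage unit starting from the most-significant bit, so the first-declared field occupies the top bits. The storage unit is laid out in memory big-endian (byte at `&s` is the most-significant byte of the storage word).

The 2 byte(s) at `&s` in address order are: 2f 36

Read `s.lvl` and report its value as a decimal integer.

[0]=0x2f [1]=0x36 (big-endian) → word 0x2f36
slot [15+:1] = (word>>15) & 0x1 = 0
lvl [12+:3] = (word>>12) & 0x7 = 2  ←
state [11+:1] = (word>>11) & 0x1 = 1
rsvd [5+:6] = (word>>5) & 0x3f = 57
err [2+:3] = (word>>2) & 0x7 = 5
id [0+:2] = (word>>0) & 0x3 = 2

2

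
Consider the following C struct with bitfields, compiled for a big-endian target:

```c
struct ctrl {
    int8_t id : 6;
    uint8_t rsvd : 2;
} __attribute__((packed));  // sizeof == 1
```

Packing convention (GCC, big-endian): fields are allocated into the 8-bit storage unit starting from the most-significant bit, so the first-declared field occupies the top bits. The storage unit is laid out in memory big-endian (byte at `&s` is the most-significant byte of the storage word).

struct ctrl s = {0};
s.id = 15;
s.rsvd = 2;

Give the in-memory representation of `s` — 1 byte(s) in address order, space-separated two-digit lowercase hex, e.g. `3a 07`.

id (6b) val=15 bits=0xf at bit 2: 0x3c
rsvd (2b) val=2 bits=0x2 at bit 0: 0x3e
word = 0x3e → big-endian bytes:
  [0]=0x3e

3e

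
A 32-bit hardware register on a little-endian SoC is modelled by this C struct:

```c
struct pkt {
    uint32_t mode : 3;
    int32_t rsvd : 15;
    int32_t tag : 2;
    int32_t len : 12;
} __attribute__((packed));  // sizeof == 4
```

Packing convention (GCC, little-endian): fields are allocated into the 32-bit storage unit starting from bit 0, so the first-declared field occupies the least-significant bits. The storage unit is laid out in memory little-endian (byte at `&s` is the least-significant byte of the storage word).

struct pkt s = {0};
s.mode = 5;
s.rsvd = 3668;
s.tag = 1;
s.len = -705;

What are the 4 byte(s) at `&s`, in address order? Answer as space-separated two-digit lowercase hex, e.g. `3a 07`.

mode (3b) val=5 bits=0x5 at bit 0: 0x00000005
rsvd (15b) val=3668 bits=0xe54 at bit 3: 0x000072a5
tag (2b) val=1 bits=0x1 at bit 18: 0x000472a5
len (12b) val=-705 bits=0xd3f at bit 20: 0xd3f472a5
word = 0xd3f472a5 → little-endian bytes:
  [0]=0xa5  [1]=0x72  [2]=0xf4  [3]=0xd3

a5 72 f4 d3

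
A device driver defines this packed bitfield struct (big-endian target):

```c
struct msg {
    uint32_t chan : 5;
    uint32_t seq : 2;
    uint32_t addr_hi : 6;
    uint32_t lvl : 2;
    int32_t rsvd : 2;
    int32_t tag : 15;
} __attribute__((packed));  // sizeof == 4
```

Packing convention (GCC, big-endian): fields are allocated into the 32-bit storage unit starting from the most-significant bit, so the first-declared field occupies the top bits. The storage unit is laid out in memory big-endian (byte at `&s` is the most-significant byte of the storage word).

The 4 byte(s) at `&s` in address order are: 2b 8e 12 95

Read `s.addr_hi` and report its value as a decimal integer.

49

[0]=0x2b [1]=0x8e [2]=0x12 [3]=0x95 (big-endian) → word 0x2b8e1295
chan [27+:5] = (word>>27) & 0x1f = 5
seq [25+:2] = (word>>25) & 0x3 = 1
addr_hi [19+:6] = (word>>19) & 0x3f = 49  ←
lvl [17+:2] = (word>>17) & 0x3 = 3
rsvd [15+:2] = (word>>15) & 0x3 = 0
tag [0+:15] = (word>>0) & 0x7fff = 4757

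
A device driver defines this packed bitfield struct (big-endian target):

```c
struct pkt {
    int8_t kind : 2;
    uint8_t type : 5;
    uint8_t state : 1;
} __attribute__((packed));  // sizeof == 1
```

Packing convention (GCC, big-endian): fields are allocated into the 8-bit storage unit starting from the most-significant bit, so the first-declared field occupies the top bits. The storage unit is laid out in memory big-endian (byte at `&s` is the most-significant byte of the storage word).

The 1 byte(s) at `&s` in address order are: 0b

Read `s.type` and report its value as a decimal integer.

5

[0]=0x0b (big-endian) → word 0x0b
kind [6+:2] = (word>>6) & 0x3 = 0
type [1+:5] = (word>>1) & 0x1f = 5  ←
state [0+:1] = (word>>0) & 0x1 = 1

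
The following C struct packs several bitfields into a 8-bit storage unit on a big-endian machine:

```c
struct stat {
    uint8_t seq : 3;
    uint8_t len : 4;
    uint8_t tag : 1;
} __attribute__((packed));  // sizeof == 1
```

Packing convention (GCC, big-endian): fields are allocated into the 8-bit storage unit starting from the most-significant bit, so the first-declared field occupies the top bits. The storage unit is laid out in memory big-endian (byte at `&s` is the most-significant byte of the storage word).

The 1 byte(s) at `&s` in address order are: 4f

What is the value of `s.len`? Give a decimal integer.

[0]=0x4f (big-endian) → word 0x4f
seq [5+:3] = (word>>5) & 0x7 = 2
len [1+:4] = (word>>1) & 0xf = 7  ←
tag [0+:1] = (word>>0) & 0x1 = 1

7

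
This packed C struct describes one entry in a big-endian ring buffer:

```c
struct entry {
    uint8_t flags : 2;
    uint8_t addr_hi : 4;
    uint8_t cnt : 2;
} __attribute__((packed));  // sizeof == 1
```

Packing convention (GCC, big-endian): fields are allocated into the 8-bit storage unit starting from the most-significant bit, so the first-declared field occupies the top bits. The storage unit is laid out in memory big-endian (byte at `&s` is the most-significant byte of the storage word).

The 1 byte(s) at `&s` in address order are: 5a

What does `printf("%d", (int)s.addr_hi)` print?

6

[0]=0x5a (big-endian) → word 0x5a
flags [6+:2] = (word>>6) & 0x3 = 1
addr_hi [2+:4] = (word>>2) & 0xf = 6  ←
cnt [0+:2] = (word>>0) & 0x3 = 2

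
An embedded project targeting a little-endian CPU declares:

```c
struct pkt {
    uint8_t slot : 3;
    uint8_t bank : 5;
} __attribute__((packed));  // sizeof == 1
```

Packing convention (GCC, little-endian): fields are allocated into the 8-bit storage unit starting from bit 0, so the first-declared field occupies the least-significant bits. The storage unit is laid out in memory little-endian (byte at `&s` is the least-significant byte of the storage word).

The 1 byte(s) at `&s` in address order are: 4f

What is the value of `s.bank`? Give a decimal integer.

9

[0]=0x4f (little-endian) → word 0x4f
slot:3 @ bit 0 → (0x4f>>0)&0x7 = 0x7
bank:5 @ bit 3 → (0x4f>>3)&0x1f = 0x9  ←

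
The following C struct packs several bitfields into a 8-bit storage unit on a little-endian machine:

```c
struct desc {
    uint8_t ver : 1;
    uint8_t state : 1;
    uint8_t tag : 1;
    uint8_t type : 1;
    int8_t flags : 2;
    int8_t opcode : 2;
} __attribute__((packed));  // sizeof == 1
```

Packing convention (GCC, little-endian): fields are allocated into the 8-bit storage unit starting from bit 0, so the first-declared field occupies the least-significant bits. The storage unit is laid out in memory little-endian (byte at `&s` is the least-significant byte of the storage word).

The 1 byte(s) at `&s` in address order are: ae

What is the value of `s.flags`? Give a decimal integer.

-2

[0]=0xae (little-endian) → word 0xae
ver:1 @ bit 0 → (0xae>>0)&0x1 = 0x0
state:1 @ bit 1 → (0xae>>1)&0x1 = 0x1
tag:1 @ bit 2 → (0xae>>2)&0x1 = 0x1
type:1 @ bit 3 → (0xae>>3)&0x1 = 0x1
flags:2 @ bit 4 → (0xae>>4)&0x3 = 0x2  ←
opcode:2 @ bit 6 → (0xae>>6)&0x3 = 0x2
flags signed 2b, MSB=1: 2 - 4 = -2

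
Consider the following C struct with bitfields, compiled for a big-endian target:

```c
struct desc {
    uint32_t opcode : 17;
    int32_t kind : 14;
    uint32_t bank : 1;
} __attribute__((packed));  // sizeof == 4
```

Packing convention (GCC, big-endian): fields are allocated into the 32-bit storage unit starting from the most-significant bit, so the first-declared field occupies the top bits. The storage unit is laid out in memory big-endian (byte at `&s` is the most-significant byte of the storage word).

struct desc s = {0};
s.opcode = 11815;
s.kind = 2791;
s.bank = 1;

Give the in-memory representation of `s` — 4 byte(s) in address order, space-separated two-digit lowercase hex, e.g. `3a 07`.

opcode:17 = 11815 → 0x2e27 << 15 → word 0x17138000
kind:14 = 2791 → 0xae7 << 1 → word 0x171395ce
bank:1 = 1 → 0x1 << 0 → word 0x171395cf
word = 0x171395cf → big-endian bytes:
  [0]=0x17  [1]=0x13  [2]=0x95  [3]=0xcf

17 13 95 cf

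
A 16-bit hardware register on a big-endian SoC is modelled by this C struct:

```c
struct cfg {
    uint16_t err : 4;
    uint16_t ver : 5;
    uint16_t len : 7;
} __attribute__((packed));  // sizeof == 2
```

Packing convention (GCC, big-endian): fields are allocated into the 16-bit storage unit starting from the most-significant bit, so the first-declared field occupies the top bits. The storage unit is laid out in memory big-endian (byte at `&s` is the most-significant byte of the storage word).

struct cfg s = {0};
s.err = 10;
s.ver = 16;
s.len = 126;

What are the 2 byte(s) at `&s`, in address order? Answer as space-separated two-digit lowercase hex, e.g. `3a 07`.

a8 7e

err (4b) val=10 bits=0xa at bit 12: 0xa000
ver (5b) val=16 bits=0x10 at bit 7: 0xa800
len (7b) val=126 bits=0x7e at bit 0: 0xa87e
word = 0xa87e → big-endian bytes:
  [0]=0xa8  [1]=0x7e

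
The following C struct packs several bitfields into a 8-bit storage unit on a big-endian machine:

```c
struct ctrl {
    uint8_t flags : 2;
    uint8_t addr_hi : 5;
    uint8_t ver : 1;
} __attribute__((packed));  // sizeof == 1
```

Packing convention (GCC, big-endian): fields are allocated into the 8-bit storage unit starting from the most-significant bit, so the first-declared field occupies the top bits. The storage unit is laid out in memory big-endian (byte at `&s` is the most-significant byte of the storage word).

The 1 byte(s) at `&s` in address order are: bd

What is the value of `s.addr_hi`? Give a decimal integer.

[0]=0xbd (big-endian) → word 0xbd
flags:2 @ bit 6 → (0xbd>>6)&0x3 = 0x2
addr_hi:5 @ bit 1 → (0xbd>>1)&0x1f = 0x1e  ←
ver:1 @ bit 0 → (0xbd>>0)&0x1 = 0x1

30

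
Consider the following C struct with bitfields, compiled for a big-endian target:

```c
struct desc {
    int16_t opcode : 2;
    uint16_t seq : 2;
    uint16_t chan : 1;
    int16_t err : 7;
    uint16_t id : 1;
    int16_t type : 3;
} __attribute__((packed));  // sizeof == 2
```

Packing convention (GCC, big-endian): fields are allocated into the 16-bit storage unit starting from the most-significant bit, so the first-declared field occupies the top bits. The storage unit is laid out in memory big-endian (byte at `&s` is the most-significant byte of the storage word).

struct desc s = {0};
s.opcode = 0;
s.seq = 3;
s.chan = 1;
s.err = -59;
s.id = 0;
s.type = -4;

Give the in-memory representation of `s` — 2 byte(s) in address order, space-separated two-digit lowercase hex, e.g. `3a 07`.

opcode:2 = 0 → 0x0 << 14 → word 0x0000
seq:2 = 3 → 0x3 << 12 → word 0x3000
chan:1 = 1 → 0x1 << 11 → word 0x3800
err:7 = -59 → 0x45 << 4 → word 0x3c50
id:1 = 0 → 0x0 << 3 → word 0x3c50
type:3 = -4 → 0x4 << 0 → word 0x3c54
word = 0x3c54 → big-endian bytes:
  [0]=0x3c  [1]=0x54

3c 54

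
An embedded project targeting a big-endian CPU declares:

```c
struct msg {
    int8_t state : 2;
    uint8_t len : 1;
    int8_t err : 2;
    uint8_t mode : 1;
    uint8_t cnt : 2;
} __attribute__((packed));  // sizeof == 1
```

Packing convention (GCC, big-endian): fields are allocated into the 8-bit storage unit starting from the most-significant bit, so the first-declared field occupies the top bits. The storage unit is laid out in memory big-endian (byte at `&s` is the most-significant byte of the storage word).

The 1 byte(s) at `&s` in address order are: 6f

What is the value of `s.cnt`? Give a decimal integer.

3

[0]=0x6f (big-endian) → word 0x6f
state [6+:2] = (word>>6) & 0x3 = 1
len [5+:1] = (word>>5) & 0x1 = 1
err [3+:2] = (word>>3) & 0x3 = 1
mode [2+:1] = (word>>2) & 0x1 = 1
cnt [0+:2] = (word>>0) & 0x3 = 3  ←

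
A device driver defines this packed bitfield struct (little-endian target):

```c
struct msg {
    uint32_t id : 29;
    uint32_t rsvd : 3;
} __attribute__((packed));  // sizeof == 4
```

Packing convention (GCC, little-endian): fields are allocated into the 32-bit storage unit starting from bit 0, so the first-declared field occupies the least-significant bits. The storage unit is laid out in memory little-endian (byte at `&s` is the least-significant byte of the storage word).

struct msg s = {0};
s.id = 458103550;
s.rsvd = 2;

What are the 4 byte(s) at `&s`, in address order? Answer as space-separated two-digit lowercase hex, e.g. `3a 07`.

fe 1a 4e 5b

[0+:29] id=458103550 & 0x1fffffff = 0x1b4e1afe; word=0x1b4e1afe
[29+:3] rsvd=2 & 0x7 = 0x2; word=0x5b4e1afe
word = 0x5b4e1afe → little-endian bytes:
  [0]=0xfe  [1]=0x1a  [2]=0x4e  [3]=0x5b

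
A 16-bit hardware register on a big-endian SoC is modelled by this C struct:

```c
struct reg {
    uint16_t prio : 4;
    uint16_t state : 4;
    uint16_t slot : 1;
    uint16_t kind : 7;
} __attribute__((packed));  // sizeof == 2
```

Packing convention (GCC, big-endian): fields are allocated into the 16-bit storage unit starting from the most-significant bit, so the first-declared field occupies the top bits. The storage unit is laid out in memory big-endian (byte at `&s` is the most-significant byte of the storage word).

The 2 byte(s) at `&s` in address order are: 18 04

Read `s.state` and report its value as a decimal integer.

[0]=0x18 [1]=0x04 (big-endian) → word 0x1804
prio:4 @ bit 12 → (0x1804>>12)&0xf = 0x1
state:4 @ bit 8 → (0x1804>>8)&0xf = 0x8  ←
slot:1 @ bit 7 → (0x1804>>7)&0x1 = 0x0
kind:7 @ bit 0 → (0x1804>>0)&0x7f = 0x4

8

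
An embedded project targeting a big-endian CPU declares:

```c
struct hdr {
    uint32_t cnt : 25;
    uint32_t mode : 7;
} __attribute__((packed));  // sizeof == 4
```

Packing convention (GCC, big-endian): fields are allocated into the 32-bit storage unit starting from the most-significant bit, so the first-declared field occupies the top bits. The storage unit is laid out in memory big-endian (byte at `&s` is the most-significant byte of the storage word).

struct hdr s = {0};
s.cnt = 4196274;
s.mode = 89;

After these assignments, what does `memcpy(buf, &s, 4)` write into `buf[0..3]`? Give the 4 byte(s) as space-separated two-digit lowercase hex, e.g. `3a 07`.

cnt:25 = 4196274 → 0x4007b2 << 7 → word 0x2003d900
mode:7 = 89 → 0x59 << 0 → word 0x2003d959
word = 0x2003d959 → big-endian bytes:
  [0]=0x20  [1]=0x03  [2]=0xd9  [3]=0x59

20 03 d9 59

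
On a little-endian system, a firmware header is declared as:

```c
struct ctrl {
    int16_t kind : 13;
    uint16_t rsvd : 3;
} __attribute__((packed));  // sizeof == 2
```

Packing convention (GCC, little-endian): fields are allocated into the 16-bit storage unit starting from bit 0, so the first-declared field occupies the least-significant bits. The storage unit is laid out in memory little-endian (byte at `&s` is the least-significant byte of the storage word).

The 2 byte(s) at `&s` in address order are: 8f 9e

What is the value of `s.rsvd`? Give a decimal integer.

4

[0]=0x8f [1]=0x9e (little-endian) → word 0x9e8f
kind [0+:13] = (word>>0) & 0x1fff = 7823
rsvd [13+:3] = (word>>13) & 0x7 = 4  ←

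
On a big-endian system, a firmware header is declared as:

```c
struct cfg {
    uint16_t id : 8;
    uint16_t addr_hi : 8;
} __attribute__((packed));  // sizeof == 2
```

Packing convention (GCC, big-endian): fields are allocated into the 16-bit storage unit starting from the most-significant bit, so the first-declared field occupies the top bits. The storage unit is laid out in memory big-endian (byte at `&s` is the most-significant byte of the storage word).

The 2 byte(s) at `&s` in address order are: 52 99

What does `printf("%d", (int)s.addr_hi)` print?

153

[0]=0x52 [1]=0x99 (big-endian) → word 0x5299
id:8 @ bit 8 → (0x5299>>8)&0xff = 0x52
addr_hi:8 @ bit 0 → (0x5299>>0)&0xff = 0x99  ←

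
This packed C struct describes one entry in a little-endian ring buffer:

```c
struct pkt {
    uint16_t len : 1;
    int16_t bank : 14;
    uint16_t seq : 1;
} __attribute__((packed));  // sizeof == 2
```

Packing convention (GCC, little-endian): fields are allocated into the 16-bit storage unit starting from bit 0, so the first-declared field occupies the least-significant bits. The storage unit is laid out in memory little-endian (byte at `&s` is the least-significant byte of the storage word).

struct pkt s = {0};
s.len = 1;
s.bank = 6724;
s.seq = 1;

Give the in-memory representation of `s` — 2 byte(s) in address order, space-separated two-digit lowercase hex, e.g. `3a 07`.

89 b4

len (1b) val=1 bits=0x1 at bit 0: 0x0001
bank (14b) val=6724 bits=0x1a44 at bit 1: 0x3489
seq (1b) val=1 bits=0x1 at bit 15: 0xb489
word = 0xb489 → little-endian bytes:
  [0]=0x89  [1]=0xb4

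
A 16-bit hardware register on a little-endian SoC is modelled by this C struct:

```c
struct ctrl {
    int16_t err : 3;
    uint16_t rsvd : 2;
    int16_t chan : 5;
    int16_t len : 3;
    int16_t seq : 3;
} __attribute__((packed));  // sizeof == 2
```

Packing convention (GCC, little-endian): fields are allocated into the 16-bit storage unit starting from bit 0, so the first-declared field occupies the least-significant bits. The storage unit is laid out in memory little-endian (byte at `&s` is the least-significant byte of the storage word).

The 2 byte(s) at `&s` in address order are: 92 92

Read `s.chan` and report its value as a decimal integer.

[0]=0x92 [1]=0x92 (little-endian) → word 0x9292
err [0+:3] = (word>>0) & 0x7 = 2
rsvd [3+:2] = (word>>3) & 0x3 = 2
chan [5+:5] = (word>>5) & 0x1f = 20  ←
len [10+:3] = (word>>10) & 0x7 = 4
seq [13+:3] = (word>>13) & 0x7 = 4
chan signed 5b, MSB=1: 20 - 32 = -12

-12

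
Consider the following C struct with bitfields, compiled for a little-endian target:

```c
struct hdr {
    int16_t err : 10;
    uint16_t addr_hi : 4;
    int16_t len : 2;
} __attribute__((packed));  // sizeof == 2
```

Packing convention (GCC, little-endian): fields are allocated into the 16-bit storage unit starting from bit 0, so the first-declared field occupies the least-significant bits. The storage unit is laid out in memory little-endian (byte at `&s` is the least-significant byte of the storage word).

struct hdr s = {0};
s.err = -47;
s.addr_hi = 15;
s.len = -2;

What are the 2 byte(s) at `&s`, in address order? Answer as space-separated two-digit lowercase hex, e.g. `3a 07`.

d1 bf

err (10b) val=-47 bits=0x3d1 at bit 0: 0x03d1
addr_hi (4b) val=15 bits=0xf at bit 10: 0x3fd1
len (2b) val=-2 bits=0x2 at bit 14: 0xbfd1
word = 0xbfd1 → little-endian bytes:
  [0]=0xd1  [1]=0xbf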